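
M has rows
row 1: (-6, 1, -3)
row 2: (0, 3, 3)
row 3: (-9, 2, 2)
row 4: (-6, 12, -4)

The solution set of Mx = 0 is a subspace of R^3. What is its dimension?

0

Row reduce to echelon form.
R3 ← R3 − (3/2)·R1: [0, 1/2, 13/2]
R4 ← R4 − R1: [0, 11, -1]
R3 ← R3 − (1/6)·R2: [0, 0, 6]
R4 ← R4 − (11/3)·R2: [0, 0, -12]
R4 ← R4 + (2)·R3: [0, 0, 0]
3 nonzero rows, so rank(M) = 3.
M has 3 columns; by rank–nullity, nullity = 3 − 3 = 0.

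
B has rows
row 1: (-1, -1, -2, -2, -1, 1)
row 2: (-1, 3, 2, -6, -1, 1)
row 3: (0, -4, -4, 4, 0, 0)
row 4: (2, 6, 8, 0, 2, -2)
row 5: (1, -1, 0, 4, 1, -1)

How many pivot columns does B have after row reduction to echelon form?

Row reduce to echelon form.
R2 ← R2 − R1: [0, 4, 4, -4, 0, 0]
R4 ← R4 + (2)·R1: [0, 4, 4, -4, 0, 0]
R5 ← R5 + R1: [0, -2, -2, 2, 0, 0]
R3 ← R3 + R2: [0, 0, 0, 0, 0, 0]
R4 ← R4 − R2: [0, 0, 0, 0, 0, 0]
R5 ← R5 + (1/2)·R2: [0, 0, 0, 0, 0, 0]
Echelon form has 2 nonzero rows, so rank(B) = 2.
Each nonzero row contributes one pivot column: 2 pivot columns.

2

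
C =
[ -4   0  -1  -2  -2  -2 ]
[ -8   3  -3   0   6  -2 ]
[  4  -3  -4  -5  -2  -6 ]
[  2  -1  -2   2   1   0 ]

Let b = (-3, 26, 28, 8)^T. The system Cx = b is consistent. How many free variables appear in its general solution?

2

Row reduce the augmented matrix [C | b].
R2 ← R2 − (2)·R1: [0, 3, -1, 4, 10, 2, 32]
R3 ← R3 + R1: [0, -3, -5, -7, -4, -8, 25]
R4 ← R4 + (1/2)·R1: [0, -1, -5/2, 1, 0, -1, 13/2]
R3 ← R3 + R2: [0, 0, -6, -3, 6, -6, 57]
R4 ← R4 + (1/3)·R2: [0, 0, -17/6, 7/3, 10/3, -1/3, 103/6]
R4 ← R4 − (17/36)·R3: [0, 0, 0, 15/4, 1/2, 5/2, -39/4]
The echelon form has 4 nonzero rows, and every pivot lies in the first 6 columns, so rank(C) = rank([C|b]) = 4.
The system is consistent.
Free variables = (unknowns) − (rank) = 6 − 4 = 2.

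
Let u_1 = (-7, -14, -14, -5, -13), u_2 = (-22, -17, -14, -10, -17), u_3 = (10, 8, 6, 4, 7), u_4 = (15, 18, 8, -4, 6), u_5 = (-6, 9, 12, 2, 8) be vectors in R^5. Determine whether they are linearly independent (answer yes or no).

no

Form the matrix with these vectors as rows and row reduce.
R2 ← R2 − (22/7)·R1: [0, 27, 30, 40/7, 167/7]
R3 ← R3 + (10/7)·R1: [0, -12, -14, -22/7, -81/7]
R4 ← R4 + (15/7)·R1: [0, -12, -22, -103/7, -153/7]
R5 ← R5 − (6/7)·R1: [0, 21, 24, 44/7, 134/7]
R3 ← R3 + (4/9)·R2: [0, 0, -2/3, -38/63, -61/63]
R4 ← R4 + (4/9)·R2: [0, 0, -26/3, -767/63, -709/63]
R5 ← R5 − (7/9)·R2: [0, 0, 2/3, 116/63, 37/63]
R4 ← R4 − (13)·R3: [0, 0, 0, -13/3, 4/3]
R5 ← R5 + R3: [0, 0, 0, 26/21, -8/21]
R5 ← R5 + (2/7)·R4: [0, 0, 0, 0, 0]
4 nonzero rows, so the 5 vectors span a space of dimension 4.
Since 4 < 5, the vectors are linearly dependent.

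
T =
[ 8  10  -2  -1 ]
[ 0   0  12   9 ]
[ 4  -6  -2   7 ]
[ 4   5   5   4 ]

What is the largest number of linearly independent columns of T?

3

Row reduce to echelon form.
R3 ← R3 − (1/2)·R1: [0, -11, -1, 15/2]
R4 ← R4 − (1/2)·R1: [0, 0, 6, 9/2]
Swap R2 ↔ R3
R4 ← R4 − (1/2)·R3: [0, 0, 0, 0]
Echelon form has 3 nonzero rows, so rank(T) = 3.
The rank gives the maximum number of linearly independent columns: 3.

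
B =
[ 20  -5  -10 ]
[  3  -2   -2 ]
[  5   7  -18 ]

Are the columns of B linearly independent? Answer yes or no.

yes

Row reduce B to echelon form.
R2 ← R2 − (3/20)·R1: [0, -5/4, -1/2]
R3 ← R3 − (1/4)·R1: [0, 33/4, -31/2]
R3 ← R3 + (33/5)·R2: [0, 0, -94/5]
3 pivots among 3 columns.
Every column is a pivot column, so the columns are linearly independent.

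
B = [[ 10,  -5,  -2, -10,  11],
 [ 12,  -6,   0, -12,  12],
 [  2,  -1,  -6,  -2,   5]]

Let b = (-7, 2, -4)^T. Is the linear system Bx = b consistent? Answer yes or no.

no

Row reduce the augmented matrix [B | b].
R2 ← R2 − (6/5)·R1: [0, 0, 12/5, 0, -6/5, 52/5]
R3 ← R3 − (1/5)·R1: [0, 0, -28/5, 0, 14/5, -13/5]
R3 ← R3 + (7/3)·R2: [0, 0, 0, 0, 0, 65/3]
The echelon form has 3 nonzero rows; the last pivot sits in the augmented column, so rank(B) = 2 but rank([B|b]) = 3.
Since the ranks differ, the system is inconsistent.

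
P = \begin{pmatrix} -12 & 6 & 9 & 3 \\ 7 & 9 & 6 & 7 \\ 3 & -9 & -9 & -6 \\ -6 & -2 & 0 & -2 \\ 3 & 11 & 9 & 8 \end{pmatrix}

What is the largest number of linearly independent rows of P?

2

Row reduce to echelon form.
R2 ← R2 + (7/12)·R1: [0, 25/2, 45/4, 35/4]
R3 ← R3 + (1/4)·R1: [0, -15/2, -27/4, -21/4]
R4 ← R4 − (1/2)·R1: [0, -5, -9/2, -7/2]
R5 ← R5 + (1/4)·R1: [0, 25/2, 45/4, 35/4]
R3 ← R3 + (3/5)·R2: [0, 0, 0, 0]
R4 ← R4 + (2/5)·R2: [0, 0, 0, 0]
R5 ← R5 − R2: [0, 0, 0, 0]
Echelon form has 2 nonzero rows, so rank(P) = 2.
The rank gives the maximum number of linearly independent rows: 2.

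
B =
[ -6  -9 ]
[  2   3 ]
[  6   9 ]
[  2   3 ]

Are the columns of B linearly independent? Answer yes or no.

no

Row reduce B to echelon form.
R2 ← R2 + (1/3)·R1: [0, 0]
R3 ← R3 + R1: [0, 0]
R4 ← R4 + (1/3)·R1: [0, 0]
1 pivot among 2 columns.
Only 1 < 2 pivot columns, so the columns are linearly dependent.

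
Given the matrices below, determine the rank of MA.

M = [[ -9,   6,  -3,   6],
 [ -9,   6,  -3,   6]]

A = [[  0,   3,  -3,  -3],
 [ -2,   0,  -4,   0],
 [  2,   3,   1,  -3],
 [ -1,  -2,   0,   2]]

1

First compute MA:
[[-24, -48,   0,  48],
 [-24, -48,   0,  48]]
Now row reduce the product.
R2 ← R2 − R1: [0, 0, 0, 0]
1 nonzero row, so rank(MA) = 1.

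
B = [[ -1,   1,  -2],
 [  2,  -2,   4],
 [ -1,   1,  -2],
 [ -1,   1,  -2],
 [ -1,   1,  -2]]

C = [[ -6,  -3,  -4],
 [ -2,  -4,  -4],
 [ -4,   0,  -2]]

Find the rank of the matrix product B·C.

1

First compute BC:
[[ 12,  -1,   4],
 [-24,   2,  -8],
 [ 12,  -1,   4],
 [ 12,  -1,   4],
 [ 12,  -1,   4]]
Now row reduce the product.
R2 ← R2 + (2)·R1: [0, 0, 0]
R3 ← R3 − R1: [0, 0, 0]
R4 ← R4 − R1: [0, 0, 0]
R5 ← R5 − R1: [0, 0, 0]
1 nonzero row, so rank(BC) = 1.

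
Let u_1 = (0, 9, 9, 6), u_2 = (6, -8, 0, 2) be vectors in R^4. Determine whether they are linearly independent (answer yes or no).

yes

Form the matrix with these vectors as rows and row reduce.
Swap R1 ↔ R2
2 nonzero rows, so the 2 vectors span a space of dimension 2.
Since 2 = 2, the vectors are linearly independent.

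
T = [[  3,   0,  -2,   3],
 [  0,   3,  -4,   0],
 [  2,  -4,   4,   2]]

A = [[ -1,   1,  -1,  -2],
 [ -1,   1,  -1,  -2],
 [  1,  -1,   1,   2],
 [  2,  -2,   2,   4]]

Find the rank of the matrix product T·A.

1

First compute TA:
[[  1,  -1,   1,   2],
 [ -7,   7,  -7, -14],
 [ 10, -10,  10,  20]]
Now row reduce the product.
R2 ← R2 + (7)·R1: [0, 0, 0, 0]
R3 ← R3 − (10)·R1: [0, 0, 0, 0]
1 nonzero row, so rank(TA) = 1.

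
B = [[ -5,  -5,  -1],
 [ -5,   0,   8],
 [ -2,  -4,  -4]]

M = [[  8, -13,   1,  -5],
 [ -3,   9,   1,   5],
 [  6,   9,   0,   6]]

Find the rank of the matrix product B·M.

First compute BM:
[[-31,  11, -10,  -6],
 [  8, 137,  -5,  73],
 [-28, -46,  -6, -34]]
Now row reduce the product.
R2 ← R2 + (8/31)·R1: [0, 4335/31, -235/31, 2215/31]
R3 ← R3 − (28/31)·R1: [0, -1734/31, 94/31, -886/31]
R3 ← R3 + (2/5)·R2: [0, 0, 0, 0]
2 nonzero rows, so rank(BM) = 2.

2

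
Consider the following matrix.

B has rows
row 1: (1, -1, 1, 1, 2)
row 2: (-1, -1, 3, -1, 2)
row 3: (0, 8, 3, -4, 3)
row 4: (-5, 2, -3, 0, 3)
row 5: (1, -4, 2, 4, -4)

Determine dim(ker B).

0

Row reduce to echelon form.
R2 ← R2 + R1: [0, -2, 4, 0, 4]
R4 ← R4 + (5)·R1: [0, -3, 2, 5, 13]
R5 ← R5 − R1: [0, -3, 1, 3, -6]
R3 ← R3 + (4)·R2: [0, 0, 19, -4, 19]
R4 ← R4 − (3/2)·R2: [0, 0, -4, 5, 7]
R5 ← R5 − (3/2)·R2: [0, 0, -5, 3, -12]
R4 ← R4 + (4/19)·R3: [0, 0, 0, 79/19, 11]
R5 ← R5 + (5/19)·R3: [0, 0, 0, 37/19, -7]
R5 ← R5 − (37/79)·R4: [0, 0, 0, 0, -960/79]
5 nonzero rows, so rank(B) = 5.
B has 5 columns; by rank–nullity, nullity = 5 − 5 = 0.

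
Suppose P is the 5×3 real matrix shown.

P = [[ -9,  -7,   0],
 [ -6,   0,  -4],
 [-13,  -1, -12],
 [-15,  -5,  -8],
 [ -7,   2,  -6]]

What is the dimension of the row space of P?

Row reduce to echelon form.
R2 ← R2 − (2/3)·R1: [0, 14/3, -4]
R3 ← R3 − (13/9)·R1: [0, 82/9, -12]
R4 ← R4 − (5/3)·R1: [0, 20/3, -8]
R5 ← R5 − (7/9)·R1: [0, 67/9, -6]
R3 ← R3 − (41/21)·R2: [0, 0, -88/21]
R4 ← R4 − (10/7)·R2: [0, 0, -16/7]
R5 ← R5 − (67/42)·R2: [0, 0, 8/21]
R4 ← R4 − (6/11)·R3: [0, 0, 0]
R5 ← R5 + (1/11)·R3: [0, 0, 0]
Echelon form has 3 nonzero rows, so rank(P) = 3.
The row space has dimension equal to the rank: 3.

3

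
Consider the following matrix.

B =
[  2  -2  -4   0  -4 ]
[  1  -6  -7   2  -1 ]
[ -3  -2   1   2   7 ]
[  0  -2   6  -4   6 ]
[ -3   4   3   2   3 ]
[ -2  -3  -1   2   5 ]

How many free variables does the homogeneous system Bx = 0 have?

Row reduce to echelon form.
R2 ← R2 − (1/2)·R1: [0, -5, -5, 2, 1]
R3 ← R3 + (3/2)·R1: [0, -5, -5, 2, 1]
R5 ← R5 + (3/2)·R1: [0, 1, -3, 2, -3]
R6 ← R6 + R1: [0, -5, -5, 2, 1]
R3 ← R3 − R2: [0, 0, 0, 0, 0]
R4 ← R4 − (2/5)·R2: [0, 0, 8, -24/5, 28/5]
R5 ← R5 + (1/5)·R2: [0, 0, -4, 12/5, -14/5]
R6 ← R6 − R2: [0, 0, 0, 0, 0]
Swap R3 ↔ R4
R5 ← R5 + (1/2)·R3: [0, 0, 0, 0, 0]
3 nonzero rows, so rank(B) = 3.
B has 5 columns; by rank–nullity, nullity = 5 − 3 = 2.

2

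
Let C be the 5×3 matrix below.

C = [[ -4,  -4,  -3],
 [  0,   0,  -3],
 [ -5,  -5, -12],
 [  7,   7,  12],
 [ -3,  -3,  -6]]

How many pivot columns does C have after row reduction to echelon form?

Row reduce to echelon form.
R3 ← R3 − (5/4)·R1: [0, 0, -33/4]
R4 ← R4 + (7/4)·R1: [0, 0, 27/4]
R5 ← R5 − (3/4)·R1: [0, 0, -15/4]
R3 ← R3 − (11/4)·R2: [0, 0, 0]
R4 ← R4 + (9/4)·R2: [0, 0, 0]
R5 ← R5 − (5/4)·R2: [0, 0, 0]
Echelon form has 2 nonzero rows, so rank(C) = 2.
Each nonzero row contributes one pivot column: 2 pivot columns.

2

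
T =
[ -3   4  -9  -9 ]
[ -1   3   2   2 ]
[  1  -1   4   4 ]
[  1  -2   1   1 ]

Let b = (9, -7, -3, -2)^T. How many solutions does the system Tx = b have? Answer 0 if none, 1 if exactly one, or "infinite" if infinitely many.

Row reduce the augmented matrix [T | b].
R2 ← R2 − (1/3)·R1: [0, 5/3, 5, 5, -10]
R3 ← R3 + (1/3)·R1: [0, 1/3, 1, 1, 0]
R4 ← R4 + (1/3)·R1: [0, -2/3, -2, -2, 1]
R3 ← R3 − (1/5)·R2: [0, 0, 0, 0, 2]
R4 ← R4 + (2/5)·R2: [0, 0, 0, 0, -3]
R4 ← R4 + (3/2)·R3: [0, 0, 0, 0, 0]
The echelon form has 3 nonzero rows; the last pivot sits in the augmented column, so rank(T) = 2 but rank([T|b]) = 3.
Since the ranks differ, the system is inconsistent.
It has no solutions.

0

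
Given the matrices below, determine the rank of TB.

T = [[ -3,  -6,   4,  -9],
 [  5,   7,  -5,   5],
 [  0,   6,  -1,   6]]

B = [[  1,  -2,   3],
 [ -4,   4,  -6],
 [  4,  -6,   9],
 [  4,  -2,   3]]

First compute TB:
[[  1, -24,  36],
 [-23,  38, -57],
 [ -4,  18, -27]]
Now row reduce the product.
R2 ← R2 + (23)·R1: [0, -514, 771]
R3 ← R3 + (4)·R1: [0, -78, 117]
R3 ← R3 − (39/257)·R2: [0, 0, 0]
2 nonzero rows, so rank(TB) = 2.

2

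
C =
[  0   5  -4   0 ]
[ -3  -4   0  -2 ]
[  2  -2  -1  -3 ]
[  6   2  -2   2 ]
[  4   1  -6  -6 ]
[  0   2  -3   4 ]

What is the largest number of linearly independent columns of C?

4

Row reduce to echelon form.
Swap R1 ↔ R2
R3 ← R3 + (2/3)·R1: [0, -14/3, -1, -13/3]
R4 ← R4 + (2)·R1: [0, -6, -2, -2]
R5 ← R5 + (4/3)·R1: [0, -13/3, -6, -26/3]
R3 ← R3 + (14/15)·R2: [0, 0, -71/15, -13/3]
R4 ← R4 + (6/5)·R2: [0, 0, -34/5, -2]
R5 ← R5 + (13/15)·R2: [0, 0, -142/15, -26/3]
R6 ← R6 − (2/5)·R2: [0, 0, -7/5, 4]
R4 ← R4 − (102/71)·R3: [0, 0, 0, 300/71]
R5 ← R5 − (2)·R3: [0, 0, 0, 0]
R6 ← R6 − (21/71)·R3: [0, 0, 0, 375/71]
R6 ← R6 − (5/4)·R4: [0, 0, 0, 0]
Echelon form has 4 nonzero rows, so rank(C) = 4.
The rank gives the maximum number of linearly independent columns: 4.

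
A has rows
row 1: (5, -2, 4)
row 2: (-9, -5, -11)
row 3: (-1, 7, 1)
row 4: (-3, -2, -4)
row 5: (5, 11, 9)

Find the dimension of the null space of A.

0

Row reduce to echelon form.
R2 ← R2 + (9/5)·R1: [0, -43/5, -19/5]
R3 ← R3 + (1/5)·R1: [0, 33/5, 9/5]
R4 ← R4 + (3/5)·R1: [0, -16/5, -8/5]
R5 ← R5 − R1: [0, 13, 5]
R3 ← R3 + (33/43)·R2: [0, 0, -48/43]
R4 ← R4 − (16/43)·R2: [0, 0, -8/43]
R5 ← R5 + (65/43)·R2: [0, 0, -32/43]
R4 ← R4 − (1/6)·R3: [0, 0, 0]
R5 ← R5 − (2/3)·R3: [0, 0, 0]
3 nonzero rows, so rank(A) = 3.
A has 3 columns; by rank–nullity, nullity = 3 − 3 = 0.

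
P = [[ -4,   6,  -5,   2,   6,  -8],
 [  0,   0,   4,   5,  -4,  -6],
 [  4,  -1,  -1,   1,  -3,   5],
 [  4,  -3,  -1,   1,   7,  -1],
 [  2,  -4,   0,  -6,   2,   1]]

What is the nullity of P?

Row reduce to echelon form.
R3 ← R3 + R1: [0, 5, -6, 3, 3, -3]
R4 ← R4 + R1: [0, 3, -6, 3, 13, -9]
R5 ← R5 + (1/2)·R1: [0, -1, -5/2, -5, 5, -3]
Swap R2 ↔ R3
R4 ← R4 − (3/5)·R2: [0, 0, -12/5, 6/5, 56/5, -36/5]
R5 ← R5 + (1/5)·R2: [0, 0, -37/10, -22/5, 28/5, -18/5]
R4 ← R4 + (3/5)·R3: [0, 0, 0, 21/5, 44/5, -54/5]
R5 ← R5 + (37/40)·R3: [0, 0, 0, 9/40, 19/10, -183/20]
R5 ← R5 − (3/56)·R4: [0, 0, 0, 0, 10/7, -60/7]
5 nonzero rows, so rank(P) = 5.
P has 6 columns; by rank–nullity, nullity = 6 − 5 = 1.

1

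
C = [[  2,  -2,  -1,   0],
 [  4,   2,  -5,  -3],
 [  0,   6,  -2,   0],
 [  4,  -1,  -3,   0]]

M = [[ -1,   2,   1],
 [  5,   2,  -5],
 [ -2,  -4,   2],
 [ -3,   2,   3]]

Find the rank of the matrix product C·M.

2

First compute CM:
[[-10,   4,  10],
 [ 25,  26, -25],
 [ 34,  20, -34],
 [ -3,  18,   3]]
Now row reduce the product.
R2 ← R2 + (5/2)·R1: [0, 36, 0]
R3 ← R3 + (17/5)·R1: [0, 168/5, 0]
R4 ← R4 − (3/10)·R1: [0, 84/5, 0]
R3 ← R3 − (14/15)·R2: [0, 0, 0]
R4 ← R4 − (7/15)·R2: [0, 0, 0]
2 nonzero rows, so rank(CM) = 2.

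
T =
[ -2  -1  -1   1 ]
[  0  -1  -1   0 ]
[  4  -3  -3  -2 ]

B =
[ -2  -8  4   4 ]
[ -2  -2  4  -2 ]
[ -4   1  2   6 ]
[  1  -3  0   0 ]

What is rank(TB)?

2

First compute TB:
[[ 11,  14, -14, -12],
 [  6,   1,  -6,  -4],
 [  8, -23,  -2,   4]]
Now row reduce the product.
R2 ← R2 − (6/11)·R1: [0, -73/11, 18/11, 28/11]
R3 ← R3 − (8/11)·R1: [0, -365/11, 90/11, 140/11]
R3 ← R3 − (5)·R2: [0, 0, 0, 0]
2 nonzero rows, so rank(TB) = 2.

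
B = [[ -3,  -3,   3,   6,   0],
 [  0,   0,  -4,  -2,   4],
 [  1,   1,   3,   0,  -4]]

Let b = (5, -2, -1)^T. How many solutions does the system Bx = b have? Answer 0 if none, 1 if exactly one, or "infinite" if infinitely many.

0

Row reduce the augmented matrix [B | b].
R3 ← R3 + (1/3)·R1: [0, 0, 4, 2, -4, 2/3]
R3 ← R3 + R2: [0, 0, 0, 0, 0, -4/3]
The echelon form has 3 nonzero rows; the last pivot sits in the augmented column, so rank(B) = 2 but rank([B|b]) = 3.
Since the ranks differ, the system is inconsistent.
It has no solutions.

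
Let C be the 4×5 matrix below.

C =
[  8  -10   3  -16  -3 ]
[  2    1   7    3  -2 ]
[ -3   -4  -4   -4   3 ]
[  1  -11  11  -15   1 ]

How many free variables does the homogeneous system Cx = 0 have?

1

Row reduce to echelon form.
R2 ← R2 − (1/4)·R1: [0, 7/2, 25/4, 7, -5/4]
R3 ← R3 + (3/8)·R1: [0, -31/4, -23/8, -10, 15/8]
R4 ← R4 − (1/8)·R1: [0, -39/4, 85/8, -13, 11/8]
R3 ← R3 + (31/14)·R2: [0, 0, 307/28, 11/2, -25/28]
R4 ← R4 + (39/14)·R2: [0, 0, 785/28, 13/2, -59/28]
R4 ← R4 − (785/307)·R3: [0, 0, 0, -2322/307, 54/307]
4 nonzero rows, so rank(C) = 4.
C has 5 columns; by rank–nullity, nullity = 5 − 4 = 1.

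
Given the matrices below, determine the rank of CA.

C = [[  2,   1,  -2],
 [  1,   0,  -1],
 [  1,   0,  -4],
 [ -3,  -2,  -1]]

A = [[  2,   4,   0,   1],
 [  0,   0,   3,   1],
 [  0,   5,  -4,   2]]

3

First compute CA:
[[  4,  -2,  11,  -1],
 [  2,  -1,   4,  -1],
 [  2, -16,  16,  -7],
 [ -6, -17,  -2,  -7]]
Now row reduce the product.
R2 ← R2 − (1/2)·R1: [0, 0, -3/2, -1/2]
R3 ← R3 − (1/2)·R1: [0, -15, 21/2, -13/2]
R4 ← R4 + (3/2)·R1: [0, -20, 29/2, -17/2]
Swap R2 ↔ R3
R4 ← R4 − (4/3)·R2: [0, 0, 1/2, 1/6]
R4 ← R4 + (1/3)·R3: [0, 0, 0, 0]
3 nonzero rows, so rank(CA) = 3.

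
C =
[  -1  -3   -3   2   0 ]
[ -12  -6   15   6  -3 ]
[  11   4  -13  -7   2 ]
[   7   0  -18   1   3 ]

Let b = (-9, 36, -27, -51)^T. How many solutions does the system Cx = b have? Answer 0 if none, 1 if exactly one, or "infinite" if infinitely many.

Row reduce the augmented matrix [C | b].
R2 ← R2 − (12)·R1: [0, 30, 51, -18, -3, 144]
R3 ← R3 + (11)·R1: [0, -29, -46, 15, 2, -126]
R4 ← R4 + (7)·R1: [0, -21, -39, 15, 3, -114]
R3 ← R3 + (29/30)·R2: [0, 0, 33/10, -12/5, -9/10, 66/5]
R4 ← R4 + (7/10)·R2: [0, 0, -33/10, 12/5, 9/10, -66/5]
R4 ← R4 + R3: [0, 0, 0, 0, 0, 0]
The echelon form has 3 nonzero rows, and every pivot lies in the first 5 columns, so rank(C) = rank([C|b]) = 3.
The system is consistent.
rank = 3 < 5 unknowns, so there are infinitely many solutions.

infinite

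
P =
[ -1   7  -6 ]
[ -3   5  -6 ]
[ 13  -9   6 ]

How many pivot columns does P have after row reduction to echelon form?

Row reduce to echelon form.
R2 ← R2 − (3)·R1: [0, -16, 12]
R3 ← R3 + (13)·R1: [0, 82, -72]
R3 ← R3 + (41/8)·R2: [0, 0, -21/2]
Echelon form has 3 nonzero rows, so rank(P) = 3.
Each nonzero row contributes one pivot column: 3 pivot columns.

3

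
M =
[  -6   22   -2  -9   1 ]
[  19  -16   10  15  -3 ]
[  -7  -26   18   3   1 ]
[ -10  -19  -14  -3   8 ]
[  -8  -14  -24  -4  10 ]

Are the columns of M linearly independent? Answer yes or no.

no

Row reduce M to echelon form.
R2 ← R2 + (19/6)·R1: [0, 161/3, 11/3, -27/2, 1/6]
R3 ← R3 − (7/6)·R1: [0, -155/3, 61/3, 27/2, -1/6]
R4 ← R4 − (5/3)·R1: [0, -167/3, -32/3, 12, 19/3]
R5 ← R5 − (4/3)·R1: [0, -130/3, -64/3, 8, 26/3]
R3 ← R3 + (155/161)·R2: [0, 0, 3842/161, 81/161, -1/161]
R4 ← R4 + (167/161)·R2: [0, 0, -1105/161, -645/322, 2095/322]
R5 ← R5 + (130/161)·R2: [0, 0, -2958/161, -467/161, 1417/161]
R4 ← R4 + (65/226)·R3: [0, 0, 0, -210/113, 735/113]
R5 ← R5 + (87/113)·R3: [0, 0, 0, -284/113, 994/113]
R5 ← R5 − (142/105)·R4: [0, 0, 0, 0, 0]
4 pivots among 5 columns.
Only 4 < 5 pivot columns, so the columns are linearly dependent.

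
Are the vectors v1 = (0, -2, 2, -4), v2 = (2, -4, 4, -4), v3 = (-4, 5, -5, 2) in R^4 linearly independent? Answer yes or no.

no

Form the matrix with these vectors as rows and row reduce.
Swap R1 ↔ R2
R3 ← R3 + (2)·R1: [0, -3, 3, -6]
R3 ← R3 − (3/2)·R2: [0, 0, 0, 0]
2 nonzero rows, so the 3 vectors span a space of dimension 2.
Since 2 < 3, the vectors are linearly dependent.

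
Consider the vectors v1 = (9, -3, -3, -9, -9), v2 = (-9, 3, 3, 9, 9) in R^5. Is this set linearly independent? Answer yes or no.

Form the matrix with these vectors as rows and row reduce.
R2 ← R2 + R1: [0, 0, 0, 0, 0]
1 nonzero row, so the 2 vectors span a space of dimension 1.
Since 1 < 2, the vectors are linearly dependent.

no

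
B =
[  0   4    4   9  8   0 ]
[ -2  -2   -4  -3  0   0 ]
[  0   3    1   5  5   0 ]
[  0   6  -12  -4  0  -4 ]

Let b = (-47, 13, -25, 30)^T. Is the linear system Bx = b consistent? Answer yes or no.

Row reduce the augmented matrix [B | b].
Swap R1 ↔ R2
R3 ← R3 − (3/4)·R2: [0, 0, -2, -7/4, -1, 0, 41/4]
R4 ← R4 − (3/2)·R2: [0, 0, -18, -35/2, -12, -4, 201/2]
R4 ← R4 − (9)·R3: [0, 0, 0, -7/4, -3, -4, 33/4]
The echelon form has 4 nonzero rows, and every pivot lies in the first 6 columns, so rank(B) = rank([B|b]) = 4.
The system is consistent.

yes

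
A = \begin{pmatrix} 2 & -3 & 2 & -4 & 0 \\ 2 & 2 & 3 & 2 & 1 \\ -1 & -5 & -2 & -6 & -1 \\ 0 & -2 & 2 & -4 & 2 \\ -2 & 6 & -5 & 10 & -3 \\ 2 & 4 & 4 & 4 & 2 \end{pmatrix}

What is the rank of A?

Row reduce to echelon form.
R2 ← R2 − R1: [0, 5, 1, 6, 1]
R3 ← R3 + (1/2)·R1: [0, -13/2, -1, -8, -1]
R5 ← R5 + R1: [0, 3, -3, 6, -3]
R6 ← R6 − R1: [0, 7, 2, 8, 2]
R3 ← R3 + (13/10)·R2: [0, 0, 3/10, -1/5, 3/10]
R4 ← R4 + (2/5)·R2: [0, 0, 12/5, -8/5, 12/5]
R5 ← R5 − (3/5)·R2: [0, 0, -18/5, 12/5, -18/5]
R6 ← R6 − (7/5)·R2: [0, 0, 3/5, -2/5, 3/5]
R4 ← R4 − (8)·R3: [0, 0, 0, 0, 0]
R5 ← R5 + (12)·R3: [0, 0, 0, 0, 0]
R6 ← R6 − (2)·R3: [0, 0, 0, 0, 0]
Echelon form has 3 nonzero rows, so rank(A) = 3.

3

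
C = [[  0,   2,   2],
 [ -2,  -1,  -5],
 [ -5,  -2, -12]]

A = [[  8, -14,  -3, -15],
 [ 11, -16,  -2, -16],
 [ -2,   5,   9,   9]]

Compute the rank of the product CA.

First compute CA:
[[ 18, -22,  14, -14],
 [-17,  19, -37,   1],
 [-38,  42, -89,  -1]]
Now row reduce the product.
R2 ← R2 + (17/18)·R1: [0, -16/9, -214/9, -110/9]
R3 ← R3 + (19/9)·R1: [0, -40/9, -535/9, -275/9]
R3 ← R3 − (5/2)·R2: [0, 0, 0, 0]
2 nonzero rows, so rank(CA) = 2.

2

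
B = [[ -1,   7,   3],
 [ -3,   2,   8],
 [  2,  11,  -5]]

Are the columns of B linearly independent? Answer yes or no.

yes

Row reduce B to echelon form.
R2 ← R2 − (3)·R1: [0, -19, -1]
R3 ← R3 + (2)·R1: [0, 25, 1]
R3 ← R3 + (25/19)·R2: [0, 0, -6/19]
3 pivots among 3 columns.
Every column is a pivot column, so the columns are linearly independent.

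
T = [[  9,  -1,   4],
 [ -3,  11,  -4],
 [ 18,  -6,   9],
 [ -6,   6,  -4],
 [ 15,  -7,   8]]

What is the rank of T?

2

Row reduce to echelon form.
R2 ← R2 + (1/3)·R1: [0, 32/3, -8/3]
R3 ← R3 − (2)·R1: [0, -4, 1]
R4 ← R4 + (2/3)·R1: [0, 16/3, -4/3]
R5 ← R5 − (5/3)·R1: [0, -16/3, 4/3]
R3 ← R3 + (3/8)·R2: [0, 0, 0]
R4 ← R4 − (1/2)·R2: [0, 0, 0]
R5 ← R5 + (1/2)·R2: [0, 0, 0]
Echelon form has 2 nonzero rows, so rank(T) = 2.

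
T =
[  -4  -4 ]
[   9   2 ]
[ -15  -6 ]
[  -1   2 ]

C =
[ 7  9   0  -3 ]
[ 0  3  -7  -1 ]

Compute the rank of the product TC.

2

First compute TC:
[[-28, -48,  28,  16],
 [ 63,  87, -14, -29],
 [-105, -153,  42,  51],
 [ -7,  -3, -14,   1]]
Now row reduce the product.
R2 ← R2 + (9/4)·R1: [0, -21, 49, 7]
R3 ← R3 − (15/4)·R1: [0, 27, -63, -9]
R4 ← R4 − (1/4)·R1: [0, 9, -21, -3]
R3 ← R3 + (9/7)·R2: [0, 0, 0, 0]
R4 ← R4 + (3/7)·R2: [0, 0, 0, 0]
2 nonzero rows, so rank(TC) = 2.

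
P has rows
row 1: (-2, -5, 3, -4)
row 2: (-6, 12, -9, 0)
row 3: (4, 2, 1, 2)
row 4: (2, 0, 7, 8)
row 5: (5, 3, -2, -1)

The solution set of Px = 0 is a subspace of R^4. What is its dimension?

Row reduce to echelon form.
R2 ← R2 − (3)·R1: [0, 27, -18, 12]
R3 ← R3 + (2)·R1: [0, -8, 7, -6]
R4 ← R4 + R1: [0, -5, 10, 4]
R5 ← R5 + (5/2)·R1: [0, -19/2, 11/2, -11]
R3 ← R3 + (8/27)·R2: [0, 0, 5/3, -22/9]
R4 ← R4 + (5/27)·R2: [0, 0, 20/3, 56/9]
R5 ← R5 + (19/54)·R2: [0, 0, -5/6, -61/9]
R4 ← R4 − (4)·R3: [0, 0, 0, 16]
R5 ← R5 + (1/2)·R3: [0, 0, 0, -8]
R5 ← R5 + (1/2)·R4: [0, 0, 0, 0]
4 nonzero rows, so rank(P) = 4.
P has 4 columns; by rank–nullity, nullity = 4 − 4 = 0.

0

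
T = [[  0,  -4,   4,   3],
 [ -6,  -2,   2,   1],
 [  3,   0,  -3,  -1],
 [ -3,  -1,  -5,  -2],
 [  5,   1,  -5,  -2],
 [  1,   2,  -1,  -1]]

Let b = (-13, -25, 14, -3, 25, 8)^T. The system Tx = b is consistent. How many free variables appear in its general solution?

1

Row reduce the augmented matrix [T | b].
Swap R1 ↔ R2
R3 ← R3 + (1/2)·R1: [0, -1, -2, -1/2, 3/2]
R4 ← R4 − (1/2)·R1: [0, 0, -6, -5/2, 19/2]
R5 ← R5 + (5/6)·R1: [0, -2/3, -10/3, -7/6, 25/6]
R6 ← R6 + (1/6)·R1: [0, 5/3, -2/3, -5/6, 23/6]
R3 ← R3 − (1/4)·R2: [0, 0, -3, -5/4, 19/4]
R5 ← R5 − (1/6)·R2: [0, 0, -4, -5/3, 19/3]
R6 ← R6 + (5/12)·R2: [0, 0, 1, 5/12, -19/12]
R4 ← R4 − (2)·R3: [0, 0, 0, 0, 0]
R5 ← R5 − (4/3)·R3: [0, 0, 0, 0, 0]
R6 ← R6 + (1/3)·R3: [0, 0, 0, 0, 0]
The echelon form has 3 nonzero rows, and every pivot lies in the first 4 columns, so rank(T) = rank([T|b]) = 3.
The system is consistent.
Free variables = (unknowns) − (rank) = 4 − 3 = 1.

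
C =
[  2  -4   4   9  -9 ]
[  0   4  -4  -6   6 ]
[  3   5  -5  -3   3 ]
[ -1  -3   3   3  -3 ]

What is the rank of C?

2

Row reduce to echelon form.
R3 ← R3 − (3/2)·R1: [0, 11, -11, -33/2, 33/2]
R4 ← R4 + (1/2)·R1: [0, -5, 5, 15/2, -15/2]
R3 ← R3 − (11/4)·R2: [0, 0, 0, 0, 0]
R4 ← R4 + (5/4)·R2: [0, 0, 0, 0, 0]
Echelon form has 2 nonzero rows, so rank(C) = 2.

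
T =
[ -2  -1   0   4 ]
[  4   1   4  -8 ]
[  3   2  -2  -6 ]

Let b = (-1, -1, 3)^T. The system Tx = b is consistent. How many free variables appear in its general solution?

2

Row reduce the augmented matrix [T | b].
R2 ← R2 + (2)·R1: [0, -1, 4, 0, -3]
R3 ← R3 + (3/2)·R1: [0, 1/2, -2, 0, 3/2]
R3 ← R3 + (1/2)·R2: [0, 0, 0, 0, 0]
The echelon form has 2 nonzero rows, and every pivot lies in the first 4 columns, so rank(T) = rank([T|b]) = 2.
The system is consistent.
Free variables = (unknowns) − (rank) = 4 − 2 = 2.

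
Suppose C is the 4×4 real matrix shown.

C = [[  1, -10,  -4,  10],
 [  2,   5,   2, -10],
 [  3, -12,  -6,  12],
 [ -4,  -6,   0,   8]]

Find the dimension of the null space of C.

Row reduce to echelon form.
R2 ← R2 − (2)·R1: [0, 25, 10, -30]
R3 ← R3 − (3)·R1: [0, 18, 6, -18]
R4 ← R4 + (4)·R1: [0, -46, -16, 48]
R3 ← R3 − (18/25)·R2: [0, 0, -6/5, 18/5]
R4 ← R4 + (46/25)·R2: [0, 0, 12/5, -36/5]
R4 ← R4 + (2)·R3: [0, 0, 0, 0]
3 nonzero rows, so rank(C) = 3.
C has 4 columns; by rank–nullity, nullity = 4 − 3 = 1.

1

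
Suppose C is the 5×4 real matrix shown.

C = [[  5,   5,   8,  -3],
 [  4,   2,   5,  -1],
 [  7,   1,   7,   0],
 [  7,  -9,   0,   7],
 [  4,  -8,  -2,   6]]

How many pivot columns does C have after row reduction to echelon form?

2

Row reduce to echelon form.
R2 ← R2 − (4/5)·R1: [0, -2, -7/5, 7/5]
R3 ← R3 − (7/5)·R1: [0, -6, -21/5, 21/5]
R4 ← R4 − (7/5)·R1: [0, -16, -56/5, 56/5]
R5 ← R5 − (4/5)·R1: [0, -12, -42/5, 42/5]
R3 ← R3 − (3)·R2: [0, 0, 0, 0]
R4 ← R4 − (8)·R2: [0, 0, 0, 0]
R5 ← R5 − (6)·R2: [0, 0, 0, 0]
Echelon form has 2 nonzero rows, so rank(C) = 2.
Each nonzero row contributes one pivot column: 2 pivot columns.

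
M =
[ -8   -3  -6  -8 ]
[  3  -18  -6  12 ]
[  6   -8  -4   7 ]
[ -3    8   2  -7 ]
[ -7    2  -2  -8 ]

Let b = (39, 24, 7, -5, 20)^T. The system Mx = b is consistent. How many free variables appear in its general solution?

Row reduce the augmented matrix [M | b].
R2 ← R2 + (3/8)·R1: [0, -153/8, -33/4, 9, 309/8]
R3 ← R3 + (3/4)·R1: [0, -41/4, -17/2, 1, 145/4]
R4 ← R4 − (3/8)·R1: [0, 73/8, 17/4, -4, -157/8]
R5 ← R5 − (7/8)·R1: [0, 37/8, 13/4, -1, -113/8]
R3 ← R3 − (82/153)·R2: [0, 0, -208/51, -65/17, 793/51]
R4 ← R4 + (73/153)·R2: [0, 0, 16/51, 5/17, -61/51]
R5 ← R5 + (37/153)·R2: [0, 0, 64/51, 20/17, -244/51]
R4 ← R4 + (1/13)·R3: [0, 0, 0, 0, 0]
R5 ← R5 + (4/13)·R3: [0, 0, 0, 0, 0]
The echelon form has 3 nonzero rows, and every pivot lies in the first 4 columns, so rank(M) = rank([M|b]) = 3.
The system is consistent.
Free variables = (unknowns) − (rank) = 4 − 3 = 1.

1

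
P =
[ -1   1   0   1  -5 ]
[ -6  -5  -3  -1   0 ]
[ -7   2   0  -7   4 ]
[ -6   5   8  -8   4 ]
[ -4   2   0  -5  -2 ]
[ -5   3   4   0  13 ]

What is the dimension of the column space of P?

5

Row reduce to echelon form.
R2 ← R2 − (6)·R1: [0, -11, -3, -7, 30]
R3 ← R3 − (7)·R1: [0, -5, 0, -14, 39]
R4 ← R4 − (6)·R1: [0, -1, 8, -14, 34]
R5 ← R5 − (4)·R1: [0, -2, 0, -9, 18]
R6 ← R6 − (5)·R1: [0, -2, 4, -5, 38]
R3 ← R3 − (5/11)·R2: [0, 0, 15/11, -119/11, 279/11]
R4 ← R4 − (1/11)·R2: [0, 0, 91/11, -147/11, 344/11]
R5 ← R5 − (2/11)·R2: [0, 0, 6/11, -85/11, 138/11]
R6 ← R6 − (2/11)·R2: [0, 0, 50/11, -41/11, 358/11]
R4 ← R4 − (91/15)·R3: [0, 0, 0, 784/15, -613/5]
R5 ← R5 − (2/5)·R3: [0, 0, 0, -17/5, 12/5]
R6 ← R6 − (10/3)·R3: [0, 0, 0, 97/3, -52]
R5 ← R5 + (51/784)·R4: [0, 0, 0, 0, -4371/784]
R6 ← R6 − (485/784)·R4: [0, 0, 0, 0, 18693/784]
R6 ← R6 + (201/47)·R5: [0, 0, 0, 0, 0]
Echelon form has 5 nonzero rows, so rank(P) = 5.
The column space has dimension equal to the rank: 5.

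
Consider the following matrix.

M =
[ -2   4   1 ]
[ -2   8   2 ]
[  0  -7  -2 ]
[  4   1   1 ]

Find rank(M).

Row reduce to echelon form.
R2 ← R2 − R1: [0, 4, 1]
R4 ← R4 + (2)·R1: [0, 9, 3]
R3 ← R3 + (7/4)·R2: [0, 0, -1/4]
R4 ← R4 − (9/4)·R2: [0, 0, 3/4]
R4 ← R4 + (3)·R3: [0, 0, 0]
Echelon form has 3 nonzero rows, so rank(M) = 3.

3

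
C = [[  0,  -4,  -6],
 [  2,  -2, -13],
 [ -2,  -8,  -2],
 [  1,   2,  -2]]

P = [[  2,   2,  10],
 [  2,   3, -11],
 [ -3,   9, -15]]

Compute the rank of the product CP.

First compute CP:
[[ 10, -66, 134],
 [ 39, -119, 237],
 [-14, -46,  98],
 [ 12, -10,  18]]
Now row reduce the product.
R2 ← R2 − (39/10)·R1: [0, 692/5, -1428/5]
R3 ← R3 + (7/5)·R1: [0, -692/5, 1428/5]
R4 ← R4 − (6/5)·R1: [0, 346/5, -714/5]
R3 ← R3 + R2: [0, 0, 0]
R4 ← R4 − (1/2)·R2: [0, 0, 0]
2 nonzero rows, so rank(CP) = 2.

2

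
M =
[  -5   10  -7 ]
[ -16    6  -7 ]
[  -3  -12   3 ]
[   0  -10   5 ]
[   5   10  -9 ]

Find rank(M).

Row reduce to echelon form.
R2 ← R2 − (16/5)·R1: [0, -26, 77/5]
R3 ← R3 − (3/5)·R1: [0, -18, 36/5]
R5 ← R5 + R1: [0, 20, -16]
R3 ← R3 − (9/13)·R2: [0, 0, -45/13]
R4 ← R4 − (5/13)·R2: [0, 0, -12/13]
R5 ← R5 + (10/13)·R2: [0, 0, -54/13]
R4 ← R4 − (4/15)·R3: [0, 0, 0]
R5 ← R5 − (6/5)·R3: [0, 0, 0]
Echelon form has 3 nonzero rows, so rank(M) = 3.

3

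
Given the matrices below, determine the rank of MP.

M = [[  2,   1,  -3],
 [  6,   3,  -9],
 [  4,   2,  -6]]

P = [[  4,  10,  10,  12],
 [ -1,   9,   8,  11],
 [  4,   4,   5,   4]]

1

First compute MP:
[[ -5,  17,  13,  23],
 [-15,  51,  39,  69],
 [-10,  34,  26,  46]]
Now row reduce the product.
R2 ← R2 − (3)·R1: [0, 0, 0, 0]
R3 ← R3 − (2)·R1: [0, 0, 0, 0]
1 nonzero row, so rank(MP) = 1.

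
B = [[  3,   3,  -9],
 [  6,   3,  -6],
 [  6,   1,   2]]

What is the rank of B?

Row reduce to echelon form.
R2 ← R2 − (2)·R1: [0, -3, 12]
R3 ← R3 − (2)·R1: [0, -5, 20]
R3 ← R3 − (5/3)·R2: [0, 0, 0]
Echelon form has 2 nonzero rows, so rank(B) = 2.

2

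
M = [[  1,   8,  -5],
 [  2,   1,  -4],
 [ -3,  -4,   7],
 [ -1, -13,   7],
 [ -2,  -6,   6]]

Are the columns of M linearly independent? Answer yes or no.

no

Row reduce M to echelon form.
R2 ← R2 − (2)·R1: [0, -15, 6]
R3 ← R3 + (3)·R1: [0, 20, -8]
R4 ← R4 + R1: [0, -5, 2]
R5 ← R5 + (2)·R1: [0, 10, -4]
R3 ← R3 + (4/3)·R2: [0, 0, 0]
R4 ← R4 − (1/3)·R2: [0, 0, 0]
R5 ← R5 + (2/3)·R2: [0, 0, 0]
2 pivots among 3 columns.
Only 2 < 3 pivot columns, so the columns are linearly dependent.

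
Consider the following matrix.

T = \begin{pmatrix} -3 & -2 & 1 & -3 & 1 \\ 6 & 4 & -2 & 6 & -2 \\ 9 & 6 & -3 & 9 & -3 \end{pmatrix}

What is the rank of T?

1

Row reduce to echelon form.
R2 ← R2 + (2)·R1: [0, 0, 0, 0, 0]
R3 ← R3 + (3)·R1: [0, 0, 0, 0, 0]
Echelon form has 1 nonzero row, so rank(T) = 1.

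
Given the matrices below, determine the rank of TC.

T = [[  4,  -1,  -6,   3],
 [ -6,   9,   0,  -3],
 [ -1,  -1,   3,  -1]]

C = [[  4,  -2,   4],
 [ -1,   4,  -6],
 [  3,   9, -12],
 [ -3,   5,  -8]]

2

First compute TC:
[[-10, -51,  70],
 [-24,  33, -54],
 [  9,  20, -26]]
Now row reduce the product.
R2 ← R2 − (12/5)·R1: [0, 777/5, -222]
R3 ← R3 + (9/10)·R1: [0, -259/10, 37]
R3 ← R3 + (1/6)·R2: [0, 0, 0]
2 nonzero rows, so rank(TC) = 2.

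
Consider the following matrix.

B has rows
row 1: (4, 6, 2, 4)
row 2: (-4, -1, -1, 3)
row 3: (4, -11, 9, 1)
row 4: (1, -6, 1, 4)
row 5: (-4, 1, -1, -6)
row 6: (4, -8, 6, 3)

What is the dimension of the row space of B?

4

Row reduce to echelon form.
R2 ← R2 + R1: [0, 5, 1, 7]
R3 ← R3 − R1: [0, -17, 7, -3]
R4 ← R4 − (1/4)·R1: [0, -15/2, 1/2, 3]
R5 ← R5 + R1: [0, 7, 1, -2]
R6 ← R6 − R1: [0, -14, 4, -1]
R3 ← R3 + (17/5)·R2: [0, 0, 52/5, 104/5]
R4 ← R4 + (3/2)·R2: [0, 0, 2, 27/2]
R5 ← R5 − (7/5)·R2: [0, 0, -2/5, -59/5]
R6 ← R6 + (14/5)·R2: [0, 0, 34/5, 93/5]
R4 ← R4 − (5/26)·R3: [0, 0, 0, 19/2]
R5 ← R5 + (1/26)·R3: [0, 0, 0, -11]
R6 ← R6 − (17/26)·R3: [0, 0, 0, 5]
R5 ← R5 + (22/19)·R4: [0, 0, 0, 0]
R6 ← R6 − (10/19)·R4: [0, 0, 0, 0]
Echelon form has 4 nonzero rows, so rank(B) = 4.
The row space has dimension equal to the rank: 4.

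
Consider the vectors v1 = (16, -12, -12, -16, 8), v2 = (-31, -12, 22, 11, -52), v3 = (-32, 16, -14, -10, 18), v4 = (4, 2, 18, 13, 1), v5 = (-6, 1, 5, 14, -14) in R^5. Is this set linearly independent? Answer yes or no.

yes

Form the matrix with these vectors as rows and row reduce.
R2 ← R2 + (31/16)·R1: [0, -141/4, -5/4, -20, -73/2]
R3 ← R3 + (2)·R1: [0, -8, -38, -42, 34]
R4 ← R4 − (1/4)·R1: [0, 5, 21, 17, -1]
R5 ← R5 + (3/8)·R1: [0, -7/2, 1/2, 8, -11]
R3 ← R3 − (32/141)·R2: [0, 0, -5318/141, -5282/141, 5962/141]
R4 ← R4 + (20/141)·R2: [0, 0, 2936/141, 1997/141, -871/141]
R5 ← R5 − (14/141)·R2: [0, 0, 88/141, 1408/141, -1040/141]
R4 ← R4 + (1468/2659)·R3: [0, 0, 0, -17333/2659, 45647/2659]
R5 ← R5 + (44/2659)·R3: [0, 0, 0, 24904/2659, -17752/2659]
R5 ← R5 + (24904/17333)·R4: [0, 0, 0, 0, 311808/17333]
5 nonzero rows, so the 5 vectors span a space of dimension 5.
Since 5 = 5, the vectors are linearly independent.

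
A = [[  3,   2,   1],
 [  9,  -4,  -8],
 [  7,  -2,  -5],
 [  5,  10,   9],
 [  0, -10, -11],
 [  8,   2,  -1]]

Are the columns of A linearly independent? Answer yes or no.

Row reduce A to echelon form.
R2 ← R2 − (3)·R1: [0, -10, -11]
R3 ← R3 − (7/3)·R1: [0, -20/3, -22/3]
R4 ← R4 − (5/3)·R1: [0, 20/3, 22/3]
R6 ← R6 − (8/3)·R1: [0, -10/3, -11/3]
R3 ← R3 − (2/3)·R2: [0, 0, 0]
R4 ← R4 + (2/3)·R2: [0, 0, 0]
R5 ← R5 − R2: [0, 0, 0]
R6 ← R6 − (1/3)·R2: [0, 0, 0]
2 pivots among 3 columns.
Only 2 < 3 pivot columns, so the columns are linearly dependent.

no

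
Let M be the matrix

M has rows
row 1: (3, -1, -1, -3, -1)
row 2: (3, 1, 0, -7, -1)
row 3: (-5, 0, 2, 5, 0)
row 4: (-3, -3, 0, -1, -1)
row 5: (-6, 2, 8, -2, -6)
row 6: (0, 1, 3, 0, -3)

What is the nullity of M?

1

Row reduce to echelon form.
R2 ← R2 − R1: [0, 2, 1, -4, 0]
R3 ← R3 + (5/3)·R1: [0, -5/3, 1/3, 0, -5/3]
R4 ← R4 + R1: [0, -4, -1, -4, -2]
R5 ← R5 + (2)·R1: [0, 0, 6, -8, -8]
R3 ← R3 + (5/6)·R2: [0, 0, 7/6, -10/3, -5/3]
R4 ← R4 + (2)·R2: [0, 0, 1, -12, -2]
R6 ← R6 − (1/2)·R2: [0, 0, 5/2, 2, -3]
R4 ← R4 − (6/7)·R3: [0, 0, 0, -64/7, -4/7]
R5 ← R5 − (36/7)·R3: [0, 0, 0, 64/7, 4/7]
R6 ← R6 − (15/7)·R3: [0, 0, 0, 64/7, 4/7]
R5 ← R5 + R4: [0, 0, 0, 0, 0]
R6 ← R6 + R4: [0, 0, 0, 0, 0]
4 nonzero rows, so rank(M) = 4.
M has 5 columns; by rank–nullity, nullity = 5 − 4 = 1.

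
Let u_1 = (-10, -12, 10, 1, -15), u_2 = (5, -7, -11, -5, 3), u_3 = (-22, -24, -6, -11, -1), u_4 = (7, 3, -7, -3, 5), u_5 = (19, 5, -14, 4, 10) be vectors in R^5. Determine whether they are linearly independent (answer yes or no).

Form the matrix with these vectors as rows and row reduce.
R2 ← R2 + (1/2)·R1: [0, -13, -6, -9/2, -9/2]
R3 ← R3 − (11/5)·R1: [0, 12/5, -28, -66/5, 32]
R4 ← R4 + (7/10)·R1: [0, -27/5, 0, -23/10, -11/2]
R5 ← R5 + (19/10)·R1: [0, -89/5, 5, 59/10, -37/2]
R3 ← R3 + (12/65)·R2: [0, 0, -1892/65, -912/65, 2026/65]
R4 ← R4 − (27/65)·R2: [0, 0, 162/65, -28/65, -236/65]
R5 ← R5 − (89/65)·R2: [0, 0, 859/65, 784/65, -802/65]
R4 ← R4 + (81/946)·R3: [0, 0, 0, -772/473, -455/473]
R5 ← R5 + (859/1892)·R3: [0, 0, 0, 2692/473, 1715/946]
R5 ← R5 + (673/193)·R4: [0, 0, 0, 0, -595/386]
5 nonzero rows, so the 5 vectors span a space of dimension 5.
Since 5 = 5, the vectors are linearly independent.

yes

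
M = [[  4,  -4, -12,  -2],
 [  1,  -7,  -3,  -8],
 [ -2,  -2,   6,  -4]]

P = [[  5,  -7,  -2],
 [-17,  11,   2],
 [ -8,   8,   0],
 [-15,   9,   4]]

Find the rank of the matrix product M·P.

2

First compute MP:
[[214, -186, -24],
 [268, -180, -48],
 [ 36,   4, -16]]
Now row reduce the product.
R2 ← R2 − (134/107)·R1: [0, 5664/107, -1920/107]
R3 ← R3 − (18/107)·R1: [0, 3776/107, -1280/107]
R3 ← R3 − (2/3)·R2: [0, 0, 0]
2 nonzero rows, so rank(MP) = 2.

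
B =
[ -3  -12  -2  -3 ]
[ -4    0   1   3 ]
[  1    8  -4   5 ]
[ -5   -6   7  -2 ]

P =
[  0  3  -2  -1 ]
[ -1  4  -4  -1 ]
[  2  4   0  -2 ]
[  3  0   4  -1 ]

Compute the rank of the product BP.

First compute BP:
[[ -1, -65,  42,  22],
 [ 11,  -8,  20,  -1],
 [ -1,  19, -14,  -6],
 [ 14, -11,  26,  -1]]
Now row reduce the product.
R2 ← R2 + (11)·R1: [0, -723, 482, 241]
R3 ← R3 − R1: [0, 84, -56, -28]
R4 ← R4 + (14)·R1: [0, -921, 614, 307]
R3 ← R3 + (28/241)·R2: [0, 0, 0, 0]
R4 ← R4 − (307/241)·R2: [0, 0, 0, 0]
2 nonzero rows, so rank(BP) = 2.

2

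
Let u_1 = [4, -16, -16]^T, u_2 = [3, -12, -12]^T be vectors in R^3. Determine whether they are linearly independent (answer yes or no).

Form the matrix with these vectors as rows and row reduce.
R2 ← R2 − (3/4)·R1: [0, 0, 0]
1 nonzero row, so the 2 vectors span a space of dimension 1.
Since 1 < 2, the vectors are linearly dependent.

no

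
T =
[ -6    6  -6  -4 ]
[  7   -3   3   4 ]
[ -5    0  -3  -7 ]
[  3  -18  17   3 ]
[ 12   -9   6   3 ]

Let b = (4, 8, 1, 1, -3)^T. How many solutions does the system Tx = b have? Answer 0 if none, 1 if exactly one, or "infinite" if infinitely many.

Row reduce the augmented matrix [T | b].
R2 ← R2 + (7/6)·R1: [0, 4, -4, -2/3, 38/3]
R3 ← R3 − (5/6)·R1: [0, -5, 2, -11/3, -7/3]
R4 ← R4 + (1/2)·R1: [0, -15, 14, 1, 3]
R5 ← R5 + (2)·R1: [0, 3, -6, -5, 5]
R3 ← R3 + (5/4)·R2: [0, 0, -3, -9/2, 27/2]
R4 ← R4 + (15/4)·R2: [0, 0, -1, -3/2, 101/2]
R5 ← R5 − (3/4)·R2: [0, 0, -3, -9/2, -9/2]
R4 ← R4 − (1/3)·R3: [0, 0, 0, 0, 46]
R5 ← R5 − R3: [0, 0, 0, 0, -18]
R5 ← R5 + (9/23)·R4: [0, 0, 0, 0, 0]
The echelon form has 4 nonzero rows; the last pivot sits in the augmented column, so rank(T) = 3 but rank([T|b]) = 4.
Since the ranks differ, the system is inconsistent.
It has no solutions.

0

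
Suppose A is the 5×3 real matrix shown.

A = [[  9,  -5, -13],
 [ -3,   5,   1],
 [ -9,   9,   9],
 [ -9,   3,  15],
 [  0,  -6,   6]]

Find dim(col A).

2

Row reduce to echelon form.
R2 ← R2 + (1/3)·R1: [0, 10/3, -10/3]
R3 ← R3 + R1: [0, 4, -4]
R4 ← R4 + R1: [0, -2, 2]
R3 ← R3 − (6/5)·R2: [0, 0, 0]
R4 ← R4 + (3/5)·R2: [0, 0, 0]
R5 ← R5 + (9/5)·R2: [0, 0, 0]
Echelon form has 2 nonzero rows, so rank(A) = 2.
The column space has dimension equal to the rank: 2.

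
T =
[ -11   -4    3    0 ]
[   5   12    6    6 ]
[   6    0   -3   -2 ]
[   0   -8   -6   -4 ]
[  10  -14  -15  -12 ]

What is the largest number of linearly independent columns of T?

Row reduce to echelon form.
R2 ← R2 + (5/11)·R1: [0, 112/11, 81/11, 6]
R3 ← R3 + (6/11)·R1: [0, -24/11, -15/11, -2]
R5 ← R5 + (10/11)·R1: [0, -194/11, -135/11, -12]
R3 ← R3 + (3/14)·R2: [0, 0, 3/14, -5/7]
R4 ← R4 + (11/14)·R2: [0, 0, -3/14, 5/7]
R5 ← R5 + (97/56)·R2: [0, 0, 27/56, -45/28]
R4 ← R4 + R3: [0, 0, 0, 0]
R5 ← R5 − (9/4)·R3: [0, 0, 0, 0]
Echelon form has 3 nonzero rows, so rank(T) = 3.
The rank gives the maximum number of linearly independent columns: 3.

3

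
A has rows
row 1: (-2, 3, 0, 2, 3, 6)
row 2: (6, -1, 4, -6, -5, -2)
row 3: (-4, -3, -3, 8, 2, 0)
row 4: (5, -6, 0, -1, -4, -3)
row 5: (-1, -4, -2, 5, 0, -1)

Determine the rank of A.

Row reduce to echelon form.
R2 ← R2 + (3)·R1: [0, 8, 4, 0, 4, 16]
R3 ← R3 − (2)·R1: [0, -9, -3, 4, -4, -12]
R4 ← R4 + (5/2)·R1: [0, 3/2, 0, 4, 7/2, 12]
R5 ← R5 − (1/2)·R1: [0, -11/2, -2, 4, -3/2, -4]
R3 ← R3 + (9/8)·R2: [0, 0, 3/2, 4, 1/2, 6]
R4 ← R4 − (3/16)·R2: [0, 0, -3/4, 4, 11/4, 9]
R5 ← R5 + (11/16)·R2: [0, 0, 3/4, 4, 5/4, 7]
R4 ← R4 + (1/2)·R3: [0, 0, 0, 6, 3, 12]
R5 ← R5 − (1/2)·R3: [0, 0, 0, 2, 1, 4]
R5 ← R5 − (1/3)·R4: [0, 0, 0, 0, 0, 0]
Echelon form has 4 nonzero rows, so rank(A) = 4.

4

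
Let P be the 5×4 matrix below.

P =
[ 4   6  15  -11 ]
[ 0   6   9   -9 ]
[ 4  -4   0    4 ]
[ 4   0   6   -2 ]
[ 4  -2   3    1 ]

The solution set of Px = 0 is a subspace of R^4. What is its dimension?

2

Row reduce to echelon form.
R3 ← R3 − R1: [0, -10, -15, 15]
R4 ← R4 − R1: [0, -6, -9, 9]
R5 ← R5 − R1: [0, -8, -12, 12]
R3 ← R3 + (5/3)·R2: [0, 0, 0, 0]
R4 ← R4 + R2: [0, 0, 0, 0]
R5 ← R5 + (4/3)·R2: [0, 0, 0, 0]
2 nonzero rows, so rank(P) = 2.
P has 4 columns; by rank–nullity, nullity = 4 − 2 = 2.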